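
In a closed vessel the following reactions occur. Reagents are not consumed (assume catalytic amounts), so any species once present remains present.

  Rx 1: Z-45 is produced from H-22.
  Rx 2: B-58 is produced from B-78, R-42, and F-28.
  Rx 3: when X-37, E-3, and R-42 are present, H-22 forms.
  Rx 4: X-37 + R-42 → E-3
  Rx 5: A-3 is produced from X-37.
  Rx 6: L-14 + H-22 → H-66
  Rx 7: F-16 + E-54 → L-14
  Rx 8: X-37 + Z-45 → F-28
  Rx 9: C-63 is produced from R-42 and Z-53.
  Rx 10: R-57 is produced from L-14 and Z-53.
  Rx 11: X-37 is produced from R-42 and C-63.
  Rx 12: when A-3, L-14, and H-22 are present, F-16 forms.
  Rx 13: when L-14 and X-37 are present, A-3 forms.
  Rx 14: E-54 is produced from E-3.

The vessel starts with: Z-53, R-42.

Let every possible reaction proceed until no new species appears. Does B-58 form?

B-58 would need B-78, R-42, and F-28 (Rx 2), but B-78 never forms.

No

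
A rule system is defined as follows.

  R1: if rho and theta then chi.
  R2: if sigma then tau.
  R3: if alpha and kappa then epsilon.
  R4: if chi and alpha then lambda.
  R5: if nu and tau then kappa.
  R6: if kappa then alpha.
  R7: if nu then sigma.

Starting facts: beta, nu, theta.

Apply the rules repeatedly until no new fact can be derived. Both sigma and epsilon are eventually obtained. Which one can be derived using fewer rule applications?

sigma: From nu, R7 gives sigma. [1 rule application]
epsilon: From nu, R7 gives sigma. From sigma, R2 gives tau. From nu and tau, R5 gives kappa. From kappa, R6 gives alpha. From alpha and kappa, R3 gives epsilon. [5 rule applications]
sigma needs fewer.

sigma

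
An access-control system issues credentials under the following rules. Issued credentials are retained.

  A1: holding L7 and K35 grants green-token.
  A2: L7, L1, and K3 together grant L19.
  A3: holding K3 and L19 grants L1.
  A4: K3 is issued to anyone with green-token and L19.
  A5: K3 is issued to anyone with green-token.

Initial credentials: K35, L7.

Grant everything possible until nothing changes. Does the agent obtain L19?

No

L19 would need L7, L1, and K3 (A2), but L1 is never granted.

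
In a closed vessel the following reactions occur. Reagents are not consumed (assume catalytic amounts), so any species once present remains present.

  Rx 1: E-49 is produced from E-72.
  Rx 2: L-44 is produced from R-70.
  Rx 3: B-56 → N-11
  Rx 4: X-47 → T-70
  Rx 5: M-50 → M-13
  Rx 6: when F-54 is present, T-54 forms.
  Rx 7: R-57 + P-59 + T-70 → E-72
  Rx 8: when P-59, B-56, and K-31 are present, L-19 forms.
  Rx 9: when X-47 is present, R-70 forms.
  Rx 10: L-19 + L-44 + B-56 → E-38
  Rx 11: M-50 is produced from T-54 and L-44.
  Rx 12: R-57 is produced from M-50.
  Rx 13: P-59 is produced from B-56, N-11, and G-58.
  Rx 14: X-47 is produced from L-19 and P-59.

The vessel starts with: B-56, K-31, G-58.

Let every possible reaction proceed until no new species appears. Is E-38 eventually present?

B-56 present → N-11 forms (Rx 3).
B-56, N-11, and G-58 present → P-59 forms (Rx 13).
P-59, B-56, and K-31 present → L-19 forms (Rx 8).
L-19 and P-59 present → X-47 forms (Rx 14).
X-47 present → R-70 forms (Rx 9).
R-70 present → L-44 forms (Rx 2).
L-19, L-44, and B-56 present → E-38 forms (Rx 10).

Yes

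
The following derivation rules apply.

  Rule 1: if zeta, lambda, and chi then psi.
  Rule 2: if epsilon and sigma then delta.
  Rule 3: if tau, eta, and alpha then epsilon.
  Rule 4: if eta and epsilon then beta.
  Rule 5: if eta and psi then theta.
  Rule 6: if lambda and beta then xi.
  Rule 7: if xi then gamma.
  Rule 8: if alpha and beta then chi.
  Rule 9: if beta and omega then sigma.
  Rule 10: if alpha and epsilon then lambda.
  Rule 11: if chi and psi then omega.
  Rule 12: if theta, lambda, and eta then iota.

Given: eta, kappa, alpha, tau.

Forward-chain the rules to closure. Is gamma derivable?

Yes

From tau, eta, and alpha, Rule 3 gives epsilon.
eta and epsilon hold, so beta follows (Rule 4).
alpha and epsilon hold, so lambda follows (Rule 10).
From lambda and beta, Rule 6 gives xi.
From xi, Rule 7 gives gamma.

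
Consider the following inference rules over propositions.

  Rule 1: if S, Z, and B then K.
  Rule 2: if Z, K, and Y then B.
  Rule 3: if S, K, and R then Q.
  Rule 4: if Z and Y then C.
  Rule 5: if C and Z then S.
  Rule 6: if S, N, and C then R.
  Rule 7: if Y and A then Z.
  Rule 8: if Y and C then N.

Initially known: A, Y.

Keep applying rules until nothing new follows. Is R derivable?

From Y and A, Rule 7 gives Z.
From Z and Y, Rule 4 gives C.
From C and Z, Rule 5 gives S.
Y and C hold, so N follows (Rule 8).
S, N, and C hold, so R follows (Rule 6).

Yes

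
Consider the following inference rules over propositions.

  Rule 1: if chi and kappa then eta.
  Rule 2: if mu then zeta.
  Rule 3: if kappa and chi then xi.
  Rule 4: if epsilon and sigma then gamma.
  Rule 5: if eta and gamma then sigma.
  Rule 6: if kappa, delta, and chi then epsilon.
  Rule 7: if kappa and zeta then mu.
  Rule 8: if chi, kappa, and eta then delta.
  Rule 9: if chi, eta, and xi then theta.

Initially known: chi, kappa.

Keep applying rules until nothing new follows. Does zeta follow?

zeta would need mu (Rule 2), but mu is never established.

No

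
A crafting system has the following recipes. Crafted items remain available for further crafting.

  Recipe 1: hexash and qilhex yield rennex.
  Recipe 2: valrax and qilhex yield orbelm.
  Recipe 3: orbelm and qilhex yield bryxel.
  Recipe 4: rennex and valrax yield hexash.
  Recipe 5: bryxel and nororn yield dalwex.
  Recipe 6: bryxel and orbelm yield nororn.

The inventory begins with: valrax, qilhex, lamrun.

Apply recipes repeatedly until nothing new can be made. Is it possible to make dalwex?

valrax and qilhex → orbelm (Recipe 2).
Using Recipe 3, orbelm and qilhex make bryxel.
bryxel and orbelm → nororn (Recipe 6).
Using Recipe 5, bryxel and nororn make dalwex.

Yes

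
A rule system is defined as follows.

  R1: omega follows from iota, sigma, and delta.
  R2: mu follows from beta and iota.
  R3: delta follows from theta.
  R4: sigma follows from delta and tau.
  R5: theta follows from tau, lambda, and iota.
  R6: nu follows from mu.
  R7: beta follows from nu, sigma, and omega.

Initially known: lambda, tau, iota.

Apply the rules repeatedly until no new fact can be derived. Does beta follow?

beta would need nu, sigma, and omega (R7), but nu is never established.

No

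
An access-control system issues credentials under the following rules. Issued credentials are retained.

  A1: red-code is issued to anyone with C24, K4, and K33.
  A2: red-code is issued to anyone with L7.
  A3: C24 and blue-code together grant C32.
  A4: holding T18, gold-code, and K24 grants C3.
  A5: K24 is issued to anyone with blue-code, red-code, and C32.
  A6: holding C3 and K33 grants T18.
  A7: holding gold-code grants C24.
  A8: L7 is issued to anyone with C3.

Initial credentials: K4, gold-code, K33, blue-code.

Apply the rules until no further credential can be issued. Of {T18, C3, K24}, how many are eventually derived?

Holding gold-code grants C24 (A7).
Holding C24 and blue-code grants C32 (A3).
Holding C24, K4, and K33 grants red-code (A1).
Holding blue-code, red-code, and C32 grants K24 (A5).
T18 would need C3 and K33 (A6), but C3 is never granted.
C3 would need T18, gold-code, and K24 (A4), but T18 is never granted.
K24: reached.
Reached: K24 — 1 of the 3.

1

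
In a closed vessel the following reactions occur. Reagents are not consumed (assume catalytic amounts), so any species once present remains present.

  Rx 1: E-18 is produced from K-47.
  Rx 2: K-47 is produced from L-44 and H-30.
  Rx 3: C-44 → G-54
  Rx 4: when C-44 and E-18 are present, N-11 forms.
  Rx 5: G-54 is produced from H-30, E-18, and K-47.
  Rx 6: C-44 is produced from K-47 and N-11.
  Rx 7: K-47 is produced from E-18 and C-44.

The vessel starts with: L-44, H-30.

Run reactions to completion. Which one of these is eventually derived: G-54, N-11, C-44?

L-44 and H-30 present → K-47 forms (Rx 2).
K-47 present → E-18 forms (Rx 1).
H-30, E-18, and K-47 present → G-54 forms (Rx 5).
C-44 would need K-47 and N-11 (Rx 6), but N-11 never forms. N-11 would need C-44 and E-18 (Rx 4), but C-44 never forms.

G-54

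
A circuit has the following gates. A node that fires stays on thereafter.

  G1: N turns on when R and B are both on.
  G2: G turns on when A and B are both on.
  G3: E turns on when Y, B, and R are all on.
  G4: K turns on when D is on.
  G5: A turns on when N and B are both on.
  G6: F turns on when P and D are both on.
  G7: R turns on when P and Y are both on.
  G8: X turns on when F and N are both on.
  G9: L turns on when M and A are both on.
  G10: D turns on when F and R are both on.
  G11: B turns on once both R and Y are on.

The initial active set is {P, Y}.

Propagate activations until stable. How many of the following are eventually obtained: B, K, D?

G7: P and Y on → R on.
R and Y are on, so B turns on (G11).
B: reached.
K would need D (G4), but D never turns on.
D would need F and R (G10), but F never turns on.
Reached: B — 1 of the 3.

1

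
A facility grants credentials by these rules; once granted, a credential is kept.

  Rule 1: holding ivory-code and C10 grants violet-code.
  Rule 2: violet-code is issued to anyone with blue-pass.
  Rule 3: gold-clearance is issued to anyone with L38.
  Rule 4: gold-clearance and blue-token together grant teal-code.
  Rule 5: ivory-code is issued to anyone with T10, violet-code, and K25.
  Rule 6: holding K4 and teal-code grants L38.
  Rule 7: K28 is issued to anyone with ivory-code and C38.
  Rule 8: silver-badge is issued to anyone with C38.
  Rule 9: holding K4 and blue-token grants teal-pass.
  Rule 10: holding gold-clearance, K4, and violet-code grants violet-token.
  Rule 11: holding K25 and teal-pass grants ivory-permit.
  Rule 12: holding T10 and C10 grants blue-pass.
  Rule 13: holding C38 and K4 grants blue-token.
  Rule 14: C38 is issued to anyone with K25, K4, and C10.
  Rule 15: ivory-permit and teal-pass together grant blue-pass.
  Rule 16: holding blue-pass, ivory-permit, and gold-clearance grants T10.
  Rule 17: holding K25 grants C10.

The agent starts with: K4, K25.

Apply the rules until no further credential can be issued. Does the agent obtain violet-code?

Holding K25 grants C10 (Rule 17).
Holding K25, K4, and C10 grants C38 (Rule 14).
Holding C38 and K4 grants blue-token (Rule 13).
Holding K4 and blue-token grants teal-pass (Rule 9).
Holding K25 and teal-pass grants ivory-permit (Rule 11).
Holding ivory-permit and teal-pass grants blue-pass (Rule 15).
Holding blue-pass grants violet-code (Rule 2).

Yes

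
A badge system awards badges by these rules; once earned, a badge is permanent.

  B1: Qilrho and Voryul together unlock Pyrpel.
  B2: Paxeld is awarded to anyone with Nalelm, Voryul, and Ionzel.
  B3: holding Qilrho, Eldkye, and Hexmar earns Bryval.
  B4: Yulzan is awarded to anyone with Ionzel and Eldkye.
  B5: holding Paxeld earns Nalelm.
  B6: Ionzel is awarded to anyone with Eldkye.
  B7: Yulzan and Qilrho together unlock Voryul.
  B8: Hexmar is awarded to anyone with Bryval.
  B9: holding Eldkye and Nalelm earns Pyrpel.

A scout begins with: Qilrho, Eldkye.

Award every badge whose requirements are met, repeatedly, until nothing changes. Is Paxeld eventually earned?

Paxeld would need Nalelm, Voryul, and Ionzel (B2), but Nalelm is never earned.

No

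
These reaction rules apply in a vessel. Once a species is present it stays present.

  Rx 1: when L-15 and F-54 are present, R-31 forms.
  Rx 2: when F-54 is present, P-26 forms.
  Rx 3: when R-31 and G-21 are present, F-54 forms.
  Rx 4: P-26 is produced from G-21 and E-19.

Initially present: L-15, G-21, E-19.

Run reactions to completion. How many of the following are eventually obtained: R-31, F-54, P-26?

G-21 and E-19 present → P-26 forms (Rx 4).
R-31 would need L-15 and F-54 (Rx 1), but F-54 never forms.
F-54 would need R-31 and G-21 (Rx 3), but R-31 never forms.
P-26: reached.
Reached: P-26 — 1 of the 3.

1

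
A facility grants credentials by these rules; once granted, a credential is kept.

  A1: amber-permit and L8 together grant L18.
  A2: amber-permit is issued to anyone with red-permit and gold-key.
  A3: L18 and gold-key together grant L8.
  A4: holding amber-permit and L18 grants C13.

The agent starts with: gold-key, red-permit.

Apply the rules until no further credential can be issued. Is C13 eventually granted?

No

C13 would need amber-permit and L18 (A4), but L18 is never granted.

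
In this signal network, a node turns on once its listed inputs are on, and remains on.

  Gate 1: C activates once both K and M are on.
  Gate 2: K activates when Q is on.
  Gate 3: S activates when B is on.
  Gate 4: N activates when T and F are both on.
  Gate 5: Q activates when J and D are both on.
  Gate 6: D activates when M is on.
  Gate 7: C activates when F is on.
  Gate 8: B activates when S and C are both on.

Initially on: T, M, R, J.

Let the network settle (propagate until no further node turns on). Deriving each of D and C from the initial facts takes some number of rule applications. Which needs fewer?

D: M is on, so D activates (Gate 6). [1 rule application]
C: M is on, so D activates (Gate 6). Gate 5: J and D on → Q on. Q is on, so K activates (Gate 2). Gate 1: K and M on → C on. [4 rule applications]
D needs fewer.

D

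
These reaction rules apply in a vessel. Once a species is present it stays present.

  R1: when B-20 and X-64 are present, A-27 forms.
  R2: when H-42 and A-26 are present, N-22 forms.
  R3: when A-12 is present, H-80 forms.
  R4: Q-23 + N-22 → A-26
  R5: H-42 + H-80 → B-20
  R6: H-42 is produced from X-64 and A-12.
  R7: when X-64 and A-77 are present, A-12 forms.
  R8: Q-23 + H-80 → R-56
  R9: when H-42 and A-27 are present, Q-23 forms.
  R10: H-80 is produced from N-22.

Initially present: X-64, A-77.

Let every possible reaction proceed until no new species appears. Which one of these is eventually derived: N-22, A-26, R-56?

R-56

X-64 and A-77 present → A-12 forms (R7).
A-12 present → H-80 forms (R3).
X-64 and A-12 present → H-42 forms (R6).
H-42 and H-80 present → B-20 forms (R5).
B-20 and X-64 present → A-27 forms (R1).
H-42 and A-27 present → Q-23 forms (R9).
Q-23 and H-80 present → R-56 forms (R8).
N-22 would need H-42 and A-26 (R2), but A-26 never forms. A-26 would need Q-23 and N-22 (R4), but N-22 never forms.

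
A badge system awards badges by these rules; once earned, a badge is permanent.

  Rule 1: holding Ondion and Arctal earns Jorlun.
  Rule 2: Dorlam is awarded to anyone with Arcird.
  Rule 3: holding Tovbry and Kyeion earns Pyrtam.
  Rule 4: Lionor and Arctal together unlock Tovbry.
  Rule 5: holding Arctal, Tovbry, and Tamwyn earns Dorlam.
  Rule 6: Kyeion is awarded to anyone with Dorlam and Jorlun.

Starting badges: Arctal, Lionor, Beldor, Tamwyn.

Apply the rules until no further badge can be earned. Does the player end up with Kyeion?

Kyeion would need Dorlam and Jorlun (Rule 6), but Jorlun is never earned.

No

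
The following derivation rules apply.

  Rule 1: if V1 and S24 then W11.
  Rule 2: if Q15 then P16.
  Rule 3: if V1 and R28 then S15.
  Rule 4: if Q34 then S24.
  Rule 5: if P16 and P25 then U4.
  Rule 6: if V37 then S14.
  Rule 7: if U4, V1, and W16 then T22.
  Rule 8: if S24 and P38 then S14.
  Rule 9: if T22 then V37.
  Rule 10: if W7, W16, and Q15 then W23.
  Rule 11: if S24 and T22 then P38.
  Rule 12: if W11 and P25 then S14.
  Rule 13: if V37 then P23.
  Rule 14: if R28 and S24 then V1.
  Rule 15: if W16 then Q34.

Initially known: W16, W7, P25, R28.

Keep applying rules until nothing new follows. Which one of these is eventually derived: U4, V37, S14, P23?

S14

W16 holds, so Q34 follows (Rule 15).
Q34 holds, so S24 follows (Rule 4).
From R28 and S24, Rule 14 gives V1.
V1 and S24 hold, so W11 follows (Rule 1).
From W11 and P25, Rule 12 gives S14.
U4 would need P16 and P25 (Rule 5), but P16 is never established. V37 would need T22 (Rule 9), but T22 is never established. P23 would need V37 (Rule 13), but V37 is never established.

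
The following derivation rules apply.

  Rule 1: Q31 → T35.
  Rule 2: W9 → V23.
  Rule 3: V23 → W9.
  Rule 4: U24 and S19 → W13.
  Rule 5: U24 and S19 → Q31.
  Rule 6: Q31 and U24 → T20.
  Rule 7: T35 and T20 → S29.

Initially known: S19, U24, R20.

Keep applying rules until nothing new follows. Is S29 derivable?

Yes

U24 and S19 hold, so Q31 follows (Rule 5).
Q31 and U24 hold, so T20 follows (Rule 6).
From Q31, Rule 1 gives T35.
T35 and T20 hold, so S29 follows (Rule 7).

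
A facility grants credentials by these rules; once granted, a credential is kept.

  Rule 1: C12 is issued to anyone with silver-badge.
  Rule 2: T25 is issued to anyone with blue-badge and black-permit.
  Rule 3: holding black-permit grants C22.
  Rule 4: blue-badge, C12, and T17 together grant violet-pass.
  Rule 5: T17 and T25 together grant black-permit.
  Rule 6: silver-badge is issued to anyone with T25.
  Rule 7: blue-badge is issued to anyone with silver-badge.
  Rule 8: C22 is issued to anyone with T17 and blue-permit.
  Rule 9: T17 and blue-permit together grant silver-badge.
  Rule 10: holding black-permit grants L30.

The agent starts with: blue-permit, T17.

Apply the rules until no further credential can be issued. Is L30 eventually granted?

No

L30 would need black-permit (Rule 10), but black-permit is never granted.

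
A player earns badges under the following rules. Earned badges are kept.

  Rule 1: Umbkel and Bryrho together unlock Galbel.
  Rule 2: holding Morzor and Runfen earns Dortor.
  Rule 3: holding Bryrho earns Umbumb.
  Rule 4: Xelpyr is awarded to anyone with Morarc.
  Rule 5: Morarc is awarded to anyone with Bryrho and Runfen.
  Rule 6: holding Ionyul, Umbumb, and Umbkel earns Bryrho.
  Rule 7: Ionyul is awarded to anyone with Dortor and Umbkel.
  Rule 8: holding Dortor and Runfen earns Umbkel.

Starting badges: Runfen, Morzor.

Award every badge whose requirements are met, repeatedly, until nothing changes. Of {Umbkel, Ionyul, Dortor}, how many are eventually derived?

3

With Morzor and Runfen, Dortor is earned (Rule 2).
With Dortor and Runfen, Umbkel is earned (Rule 8).
With Dortor and Umbkel, Ionyul is earned (Rule 7).
Umbkel: reached.
Ionyul: reached.
Dortor: reached.
All 3 are reached.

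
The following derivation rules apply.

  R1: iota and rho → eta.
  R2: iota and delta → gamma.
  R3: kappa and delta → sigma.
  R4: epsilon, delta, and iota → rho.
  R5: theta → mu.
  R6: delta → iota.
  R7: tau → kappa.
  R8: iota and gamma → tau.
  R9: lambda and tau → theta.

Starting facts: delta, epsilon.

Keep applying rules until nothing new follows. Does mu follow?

mu would need theta (R5), but theta is never established.

No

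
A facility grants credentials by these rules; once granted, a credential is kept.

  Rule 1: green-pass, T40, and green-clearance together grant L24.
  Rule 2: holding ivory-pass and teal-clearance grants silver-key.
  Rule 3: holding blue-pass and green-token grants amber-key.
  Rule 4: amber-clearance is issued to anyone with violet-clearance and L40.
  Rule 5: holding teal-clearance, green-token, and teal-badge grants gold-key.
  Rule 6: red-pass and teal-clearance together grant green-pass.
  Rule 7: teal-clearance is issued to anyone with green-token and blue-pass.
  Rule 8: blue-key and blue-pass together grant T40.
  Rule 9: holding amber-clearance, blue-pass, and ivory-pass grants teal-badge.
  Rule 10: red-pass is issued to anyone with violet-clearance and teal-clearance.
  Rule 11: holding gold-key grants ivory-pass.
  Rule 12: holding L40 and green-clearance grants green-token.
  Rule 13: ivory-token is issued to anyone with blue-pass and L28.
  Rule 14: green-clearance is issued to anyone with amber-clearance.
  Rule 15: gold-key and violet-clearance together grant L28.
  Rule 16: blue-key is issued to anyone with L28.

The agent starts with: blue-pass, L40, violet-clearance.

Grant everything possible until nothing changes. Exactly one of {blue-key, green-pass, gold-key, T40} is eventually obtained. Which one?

green-pass

Holding violet-clearance and L40 grants amber-clearance (Rule 4).
Holding amber-clearance grants green-clearance (Rule 14).
Holding L40 and green-clearance grants green-token (Rule 12).
Holding green-token and blue-pass grants teal-clearance (Rule 7).
Holding violet-clearance and teal-clearance grants red-pass (Rule 10).
Holding red-pass and teal-clearance grants green-pass (Rule 6).
gold-key would need teal-clearance, green-token, and teal-badge (Rule 5), but teal-badge is never granted. T40 would need blue-key and blue-pass (Rule 8), but blue-key is never granted. blue-key would need L28 (Rule 16), but L28 is never granted.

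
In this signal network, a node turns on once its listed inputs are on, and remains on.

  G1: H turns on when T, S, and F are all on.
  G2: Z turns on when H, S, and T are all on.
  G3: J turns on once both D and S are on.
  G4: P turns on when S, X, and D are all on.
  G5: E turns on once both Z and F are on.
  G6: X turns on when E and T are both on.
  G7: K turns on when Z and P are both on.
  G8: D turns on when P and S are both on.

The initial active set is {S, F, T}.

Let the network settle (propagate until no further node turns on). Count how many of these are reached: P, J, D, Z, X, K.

2

G1: T, S, and F on → H on.
H, S, and T are on, so Z turns on (G2).
Z and F are on, so E turns on (G5).
E and T are on, so X turns on (G6).
P would need S, X, and D (G4), but D never turns on.
J would need D and S (G3), but D never turns on.
D would need P and S (G8), but P never turns on.
Z: reached.
X: reached.
K would need Z and P (G7), but P never turns on.
Reached: Z and X — 2 of the 6.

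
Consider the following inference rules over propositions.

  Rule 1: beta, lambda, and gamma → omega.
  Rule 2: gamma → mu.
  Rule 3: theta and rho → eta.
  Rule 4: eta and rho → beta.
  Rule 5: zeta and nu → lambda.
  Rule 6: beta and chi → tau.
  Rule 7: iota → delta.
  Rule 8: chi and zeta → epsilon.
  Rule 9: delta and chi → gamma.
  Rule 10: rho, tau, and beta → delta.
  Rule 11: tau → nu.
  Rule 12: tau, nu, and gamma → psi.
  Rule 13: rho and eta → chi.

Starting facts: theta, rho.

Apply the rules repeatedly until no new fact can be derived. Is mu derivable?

From theta and rho, Rule 3 gives eta.
rho and eta hold, so chi follows (Rule 13).
From eta and rho, Rule 4 gives beta.
beta and chi hold, so tau follows (Rule 6).
rho, tau, and beta hold, so delta follows (Rule 10).
From delta and chi, Rule 9 gives gamma.
From gamma, Rule 2 gives mu.

Yes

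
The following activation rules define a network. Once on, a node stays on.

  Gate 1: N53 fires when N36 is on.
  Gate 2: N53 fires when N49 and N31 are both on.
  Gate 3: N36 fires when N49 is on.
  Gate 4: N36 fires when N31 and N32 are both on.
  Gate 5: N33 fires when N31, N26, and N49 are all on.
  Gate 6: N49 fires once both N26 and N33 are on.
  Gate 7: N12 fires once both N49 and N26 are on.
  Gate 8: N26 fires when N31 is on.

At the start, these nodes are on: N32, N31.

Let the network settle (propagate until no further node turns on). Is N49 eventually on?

No

N49 would need N26 and N33 (Gate 6), but N33 never turns on.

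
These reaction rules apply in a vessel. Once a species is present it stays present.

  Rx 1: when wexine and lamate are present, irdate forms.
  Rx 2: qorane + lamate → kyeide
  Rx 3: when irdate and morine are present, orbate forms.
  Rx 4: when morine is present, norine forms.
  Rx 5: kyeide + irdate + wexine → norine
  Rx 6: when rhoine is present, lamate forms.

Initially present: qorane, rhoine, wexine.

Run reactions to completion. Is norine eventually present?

Yes

rhoine present → lamate forms (Rx 6).
wexine and lamate present → irdate forms (Rx 1).
qorane and lamate present → kyeide forms (Rx 2).
kyeide, irdate, and wexine present → norine forms (Rx 5).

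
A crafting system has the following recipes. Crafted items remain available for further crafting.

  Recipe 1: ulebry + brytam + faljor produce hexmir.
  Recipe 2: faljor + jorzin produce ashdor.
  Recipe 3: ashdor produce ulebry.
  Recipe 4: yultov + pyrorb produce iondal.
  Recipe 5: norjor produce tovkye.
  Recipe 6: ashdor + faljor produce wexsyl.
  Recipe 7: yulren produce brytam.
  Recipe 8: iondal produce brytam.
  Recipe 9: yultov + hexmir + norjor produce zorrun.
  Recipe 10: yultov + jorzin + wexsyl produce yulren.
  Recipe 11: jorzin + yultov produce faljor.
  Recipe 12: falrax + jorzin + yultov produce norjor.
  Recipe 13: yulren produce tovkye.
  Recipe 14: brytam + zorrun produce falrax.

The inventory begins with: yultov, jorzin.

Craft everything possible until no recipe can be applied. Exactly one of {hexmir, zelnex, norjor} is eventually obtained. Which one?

hexmir

Using Recipe 11, jorzin and yultov make faljor.
Using Recipe 2, faljor and jorzin make ashdor.
Using Recipe 6, ashdor and faljor make wexsyl.
Using Recipe 3, ashdor makes ulebry.
yultov + jorzin + wexsyl → yulren (Recipe 10).
Using Recipe 7, yulren makes brytam.
ulebry + brytam + faljor → hexmir (Recipe 1).
No rule produces zelnex, and it is not given. norjor would need falrax, jorzin, and yultov (Recipe 12), but falrax is never obtained.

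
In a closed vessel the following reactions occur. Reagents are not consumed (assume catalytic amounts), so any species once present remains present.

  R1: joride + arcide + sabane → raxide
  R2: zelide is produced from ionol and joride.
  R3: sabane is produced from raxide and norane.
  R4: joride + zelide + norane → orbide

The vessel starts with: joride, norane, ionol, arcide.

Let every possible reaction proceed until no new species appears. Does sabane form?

sabane would need raxide and norane (R3), but raxide never forms.

No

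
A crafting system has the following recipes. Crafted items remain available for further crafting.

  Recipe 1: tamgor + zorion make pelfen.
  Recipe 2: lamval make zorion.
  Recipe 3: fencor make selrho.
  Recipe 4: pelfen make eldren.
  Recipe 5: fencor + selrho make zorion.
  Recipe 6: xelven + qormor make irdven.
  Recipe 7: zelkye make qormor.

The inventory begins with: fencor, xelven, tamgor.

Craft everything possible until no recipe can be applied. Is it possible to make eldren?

Yes

fencor → selrho (Recipe 3).
Using Recipe 5, fencor and selrho make zorion.
tamgor + zorion → pelfen (Recipe 1).
pelfen → eldren (Recipe 4).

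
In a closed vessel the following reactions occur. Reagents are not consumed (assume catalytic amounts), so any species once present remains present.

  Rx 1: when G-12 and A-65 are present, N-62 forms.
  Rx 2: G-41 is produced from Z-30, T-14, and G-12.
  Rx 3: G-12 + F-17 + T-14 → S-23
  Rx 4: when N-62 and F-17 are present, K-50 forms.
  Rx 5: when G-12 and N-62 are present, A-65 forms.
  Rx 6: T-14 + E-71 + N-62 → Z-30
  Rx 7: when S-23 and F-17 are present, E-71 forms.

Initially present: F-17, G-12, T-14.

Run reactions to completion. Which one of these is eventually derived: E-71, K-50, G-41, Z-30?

E-71

G-12, F-17, and T-14 present → S-23 forms (Rx 3).
S-23 and F-17 present → E-71 forms (Rx 7).
G-41 would need Z-30, T-14, and G-12 (Rx 2), but Z-30 never forms. K-50 would need N-62 and F-17 (Rx 4), but N-62 never forms. Z-30 would need T-14, E-71, and N-62 (Rx 6), but N-62 never forms.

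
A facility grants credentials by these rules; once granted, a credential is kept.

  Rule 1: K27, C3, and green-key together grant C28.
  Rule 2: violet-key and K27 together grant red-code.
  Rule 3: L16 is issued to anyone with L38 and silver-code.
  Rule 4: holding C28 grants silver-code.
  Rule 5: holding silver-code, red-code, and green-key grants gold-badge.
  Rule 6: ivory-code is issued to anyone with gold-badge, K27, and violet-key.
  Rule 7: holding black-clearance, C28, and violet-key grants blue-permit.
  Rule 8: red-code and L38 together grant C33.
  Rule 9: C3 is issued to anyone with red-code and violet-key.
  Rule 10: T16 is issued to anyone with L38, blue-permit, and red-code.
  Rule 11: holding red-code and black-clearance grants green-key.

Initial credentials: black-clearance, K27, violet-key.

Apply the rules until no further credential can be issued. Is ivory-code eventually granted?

Yes

Holding violet-key and K27 grants red-code (Rule 2).
Holding red-code and black-clearance grants green-key (Rule 11).
Holding red-code and violet-key grants C3 (Rule 9).
Holding K27, C3, and green-key grants C28 (Rule 1).
Holding C28 grants silver-code (Rule 4).
Holding silver-code, red-code, and green-key grants gold-badge (Rule 5).
Holding gold-badge, K27, and violet-key grants ivory-code (Rule 6).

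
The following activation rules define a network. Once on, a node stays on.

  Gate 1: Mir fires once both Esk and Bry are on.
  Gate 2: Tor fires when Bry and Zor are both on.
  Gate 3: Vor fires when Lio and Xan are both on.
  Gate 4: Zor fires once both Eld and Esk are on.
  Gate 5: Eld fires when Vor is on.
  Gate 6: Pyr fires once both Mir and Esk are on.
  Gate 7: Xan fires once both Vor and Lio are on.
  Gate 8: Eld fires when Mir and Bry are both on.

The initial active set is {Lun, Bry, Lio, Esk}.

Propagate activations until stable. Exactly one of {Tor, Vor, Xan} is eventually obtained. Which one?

Gate 1: Esk and Bry on → Mir on.
Mir and Bry are on, so Eld fires (Gate 8).
Gate 4: Eld and Esk on → Zor on.
Gate 2: Bry and Zor on → Tor on.
Vor would need Lio and Xan (Gate 3), but Xan never turns on. Xan would need Vor and Lio (Gate 7), but Vor never turns on.

Tor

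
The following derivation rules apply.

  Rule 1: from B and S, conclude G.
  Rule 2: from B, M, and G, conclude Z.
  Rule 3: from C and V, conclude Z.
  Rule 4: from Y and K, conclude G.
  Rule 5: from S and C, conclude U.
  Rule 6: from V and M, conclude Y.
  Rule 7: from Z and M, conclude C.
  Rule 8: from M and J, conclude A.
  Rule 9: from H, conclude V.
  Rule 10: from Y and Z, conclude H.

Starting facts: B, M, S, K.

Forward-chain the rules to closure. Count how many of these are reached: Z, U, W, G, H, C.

From B and S, Rule 1 gives G.
From B, M, and G, Rule 2 gives Z.
Z and M hold, so C follows (Rule 7).
From S and C, Rule 5 gives U.
Z: reached.
U: reached.
No rule produces W, and it is not given.
G: reached.
H would need Y and Z (Rule 10), but Y is never established.
C: reached.
Reached: Z, U, G, and C — 4 of the 6.

4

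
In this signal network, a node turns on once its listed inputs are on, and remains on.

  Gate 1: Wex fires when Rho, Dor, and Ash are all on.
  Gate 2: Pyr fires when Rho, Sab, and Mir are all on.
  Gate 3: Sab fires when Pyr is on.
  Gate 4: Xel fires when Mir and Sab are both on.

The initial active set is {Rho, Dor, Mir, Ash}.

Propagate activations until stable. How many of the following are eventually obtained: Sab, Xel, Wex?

Gate 1: Rho, Dor, and Ash on → Wex on.
Sab would need Pyr (Gate 3), but Pyr never turns on.
Xel would need Mir and Sab (Gate 4), but Sab never turns on.
Wex: reached.
Reached: Wex — 1 of the 3.

1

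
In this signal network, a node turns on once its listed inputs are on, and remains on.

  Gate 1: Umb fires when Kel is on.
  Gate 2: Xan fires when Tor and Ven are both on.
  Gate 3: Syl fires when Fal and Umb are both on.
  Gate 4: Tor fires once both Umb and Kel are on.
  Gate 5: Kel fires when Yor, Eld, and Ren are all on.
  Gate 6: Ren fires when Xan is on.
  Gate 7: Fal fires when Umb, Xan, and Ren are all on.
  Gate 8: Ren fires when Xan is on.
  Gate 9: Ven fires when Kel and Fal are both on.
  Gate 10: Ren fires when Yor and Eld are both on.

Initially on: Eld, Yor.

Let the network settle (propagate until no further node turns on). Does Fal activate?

No

Fal would need Umb, Xan, and Ren (Gate 7), but Xan never turns on.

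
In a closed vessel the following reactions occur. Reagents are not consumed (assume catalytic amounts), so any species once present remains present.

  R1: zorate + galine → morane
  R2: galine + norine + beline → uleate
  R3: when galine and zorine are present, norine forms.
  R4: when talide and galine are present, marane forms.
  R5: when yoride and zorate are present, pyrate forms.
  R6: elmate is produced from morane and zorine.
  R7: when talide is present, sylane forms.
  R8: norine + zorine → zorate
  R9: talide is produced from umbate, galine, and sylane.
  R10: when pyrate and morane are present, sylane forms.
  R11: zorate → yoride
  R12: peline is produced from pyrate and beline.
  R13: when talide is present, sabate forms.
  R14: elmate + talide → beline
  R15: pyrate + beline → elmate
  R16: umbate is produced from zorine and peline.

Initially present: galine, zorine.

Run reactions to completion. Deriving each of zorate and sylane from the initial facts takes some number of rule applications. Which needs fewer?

zorate: galine and zorine present → norine forms (R3). norine and zorine present → zorate forms (R8). [2 rule applications]
sylane: galine and zorine present → norine forms (R3). norine and zorine present → zorate forms (R8). zorate present → yoride forms (R11). zorate and galine present → morane forms (R1). yoride and zorate present → pyrate forms (R5). pyrate and morane present → sylane forms (R10). [6 rule applications]
zorate needs fewer.

zorate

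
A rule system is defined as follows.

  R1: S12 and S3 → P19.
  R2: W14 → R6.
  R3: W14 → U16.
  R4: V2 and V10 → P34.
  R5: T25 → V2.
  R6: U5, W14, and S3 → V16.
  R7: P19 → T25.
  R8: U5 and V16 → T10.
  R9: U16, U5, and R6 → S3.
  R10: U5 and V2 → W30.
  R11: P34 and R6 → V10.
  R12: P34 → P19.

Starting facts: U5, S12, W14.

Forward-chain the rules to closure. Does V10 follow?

V10 would need P34 and R6 (R11), but P34 is never established.

No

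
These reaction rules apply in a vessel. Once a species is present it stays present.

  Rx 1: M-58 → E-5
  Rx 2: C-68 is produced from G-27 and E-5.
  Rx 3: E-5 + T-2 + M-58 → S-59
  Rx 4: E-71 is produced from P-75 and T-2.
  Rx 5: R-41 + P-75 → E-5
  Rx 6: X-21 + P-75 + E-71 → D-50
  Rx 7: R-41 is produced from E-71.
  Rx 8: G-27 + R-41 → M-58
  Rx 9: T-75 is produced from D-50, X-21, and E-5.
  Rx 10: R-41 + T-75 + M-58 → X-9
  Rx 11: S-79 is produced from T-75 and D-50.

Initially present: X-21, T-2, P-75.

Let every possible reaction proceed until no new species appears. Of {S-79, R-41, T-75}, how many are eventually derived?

3

P-75 and T-2 present → E-71 forms (Rx 4).
X-21, P-75, and E-71 present → D-50 forms (Rx 6).
E-71 present → R-41 forms (Rx 7).
R-41 and P-75 present → E-5 forms (Rx 5).
D-50, X-21, and E-5 present → T-75 forms (Rx 9).
T-75 and D-50 present → S-79 forms (Rx 11).
S-79: reached.
R-41: reached.
T-75: reached.
All 3 are reached.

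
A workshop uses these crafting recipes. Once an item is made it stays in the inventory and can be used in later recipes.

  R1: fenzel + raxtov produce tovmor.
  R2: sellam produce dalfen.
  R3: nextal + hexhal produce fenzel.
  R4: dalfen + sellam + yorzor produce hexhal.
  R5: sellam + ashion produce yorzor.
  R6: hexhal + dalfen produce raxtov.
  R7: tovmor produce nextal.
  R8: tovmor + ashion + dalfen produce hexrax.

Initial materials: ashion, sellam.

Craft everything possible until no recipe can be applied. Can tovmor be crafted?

No

tovmor would need fenzel and raxtov (R1), but fenzel is never obtained.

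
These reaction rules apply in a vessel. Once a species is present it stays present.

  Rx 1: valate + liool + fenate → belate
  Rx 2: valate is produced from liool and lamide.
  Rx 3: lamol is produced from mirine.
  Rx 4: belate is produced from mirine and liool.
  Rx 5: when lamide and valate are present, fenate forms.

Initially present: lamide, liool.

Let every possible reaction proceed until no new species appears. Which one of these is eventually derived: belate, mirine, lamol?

belate

liool and lamide present → valate forms (Rx 2).
lamide and valate present → fenate forms (Rx 5).
valate, liool, and fenate present → belate forms (Rx 1).
lamol would need mirine (Rx 3), but mirine never forms. No rule produces mirine, and it is not given.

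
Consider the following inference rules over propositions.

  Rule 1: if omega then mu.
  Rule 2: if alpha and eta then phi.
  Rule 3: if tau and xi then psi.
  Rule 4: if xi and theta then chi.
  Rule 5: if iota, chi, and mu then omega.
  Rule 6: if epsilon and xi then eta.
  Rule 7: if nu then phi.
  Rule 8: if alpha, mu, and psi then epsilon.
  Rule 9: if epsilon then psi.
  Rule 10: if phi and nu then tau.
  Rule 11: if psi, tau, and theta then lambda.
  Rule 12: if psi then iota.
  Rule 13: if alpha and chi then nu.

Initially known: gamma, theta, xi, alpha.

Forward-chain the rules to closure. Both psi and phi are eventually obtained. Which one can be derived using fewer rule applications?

phi

phi: From xi and theta, Rule 4 gives chi. From alpha and chi, Rule 13 gives nu. From nu, Rule 7 gives phi. [3 rule applications]
psi: xi and theta hold, so chi follows (Rule 4). From alpha and chi, Rule 13 gives nu. From nu, Rule 7 gives phi. From phi and nu, Rule 10 gives tau. From tau and xi, Rule 3 gives psi. [5 rule applications]
phi needs fewer.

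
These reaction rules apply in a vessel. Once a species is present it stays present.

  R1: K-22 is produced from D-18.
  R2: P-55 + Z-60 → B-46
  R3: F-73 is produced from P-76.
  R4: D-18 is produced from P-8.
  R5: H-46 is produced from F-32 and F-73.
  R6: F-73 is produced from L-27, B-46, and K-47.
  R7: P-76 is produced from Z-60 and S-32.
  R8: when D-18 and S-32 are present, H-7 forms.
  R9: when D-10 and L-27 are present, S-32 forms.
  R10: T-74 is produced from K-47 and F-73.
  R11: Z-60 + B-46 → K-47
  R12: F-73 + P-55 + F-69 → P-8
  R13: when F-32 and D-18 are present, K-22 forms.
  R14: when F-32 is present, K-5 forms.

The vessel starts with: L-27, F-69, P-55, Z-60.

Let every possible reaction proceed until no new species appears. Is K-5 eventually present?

K-5 would need F-32 (R14), but F-32 never forms.

No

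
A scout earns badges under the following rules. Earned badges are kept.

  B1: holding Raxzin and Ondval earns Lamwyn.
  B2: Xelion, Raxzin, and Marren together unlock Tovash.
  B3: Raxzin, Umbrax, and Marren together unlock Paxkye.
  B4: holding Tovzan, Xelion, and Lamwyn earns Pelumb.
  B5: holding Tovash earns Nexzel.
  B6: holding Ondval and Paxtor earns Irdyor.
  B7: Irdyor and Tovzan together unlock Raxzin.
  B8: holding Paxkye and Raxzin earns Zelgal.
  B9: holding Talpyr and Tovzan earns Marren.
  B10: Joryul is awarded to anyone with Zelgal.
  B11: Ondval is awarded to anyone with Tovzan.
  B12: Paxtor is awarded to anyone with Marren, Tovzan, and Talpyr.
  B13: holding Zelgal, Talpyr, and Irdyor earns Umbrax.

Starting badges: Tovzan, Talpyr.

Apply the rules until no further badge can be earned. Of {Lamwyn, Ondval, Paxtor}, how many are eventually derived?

With Talpyr and Tovzan, Marren is earned (B9).
With Tovzan, Ondval is earned (B11).
With Marren, Tovzan, and Talpyr, Paxtor is earned (B12).
With Ondval and Paxtor, Irdyor is earned (B6).
With Irdyor and Tovzan, Raxzin is earned (B7).
With Raxzin and Ondval, Lamwyn is earned (B1).
Lamwyn: reached.
Ondval: reached.
Paxtor: reached.
All 3 are reached.

3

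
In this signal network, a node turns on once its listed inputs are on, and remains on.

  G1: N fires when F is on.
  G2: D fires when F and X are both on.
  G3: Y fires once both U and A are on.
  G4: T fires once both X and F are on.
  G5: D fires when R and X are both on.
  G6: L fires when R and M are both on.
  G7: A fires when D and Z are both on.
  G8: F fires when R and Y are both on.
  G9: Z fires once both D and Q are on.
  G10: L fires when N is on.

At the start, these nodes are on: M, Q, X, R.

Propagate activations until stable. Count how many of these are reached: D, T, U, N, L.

2

R and M are on, so L fires (G6).
R and X are on, so D fires (G5).
D: reached.
T would need X and F (G4), but F never turns on.
No rule produces U, and it is not given.
N would need F (G1), but F never turns on.
L: reached.
Reached: D and L — 2 of the 5.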